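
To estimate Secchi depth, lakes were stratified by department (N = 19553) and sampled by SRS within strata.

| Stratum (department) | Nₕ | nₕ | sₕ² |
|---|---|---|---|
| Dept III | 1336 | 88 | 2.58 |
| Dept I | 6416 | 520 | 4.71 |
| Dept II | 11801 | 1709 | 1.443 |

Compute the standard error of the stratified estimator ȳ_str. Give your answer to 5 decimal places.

0.03588

Var(ȳ_str) = Σₕ Wₕ²(1 − fₕ)sₕ²/nₕ with Wₕ = Nₕ/N, N = 19553.
Dept III: Wₕ = 0.06832711; term = 0.06832711²·(1 − 0.06586826)·2.58/88 = 1.2785899 × 10^-4.
Dept I: Wₕ = 0.32813379; term = 0.32813379²·(1 − 0.08104738)·4.71/520 = 8.9621579 × 10^-4.
Dept II: Wₕ = 0.60353910; term = 0.60353910²·(1 − 0.14481824)·1.443/1709 = 2.6302287 × 10^-4.
Sum = 0.0012870977.
SE = √(0.0012870977) = 0.03588.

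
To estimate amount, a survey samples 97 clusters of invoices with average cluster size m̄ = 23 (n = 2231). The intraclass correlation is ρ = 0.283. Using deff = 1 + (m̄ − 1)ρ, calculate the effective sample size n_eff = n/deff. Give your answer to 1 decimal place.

deff = 1 + (23 − 1)·0.283 = 1 + 6.226 = 7.226.
n_eff = 2231 / 7.226 = 308.7.

308.7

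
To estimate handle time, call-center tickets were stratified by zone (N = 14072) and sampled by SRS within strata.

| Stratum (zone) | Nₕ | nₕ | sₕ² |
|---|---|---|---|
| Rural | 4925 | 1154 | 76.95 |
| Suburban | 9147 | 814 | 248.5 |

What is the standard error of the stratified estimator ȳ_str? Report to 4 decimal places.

0.3518

Var(ȳ_str) = Σₕ Wₕ²(1 − fₕ)sₕ²/nₕ with Wₕ = Nₕ/N, N = 14072.
Rural: Wₕ = 0.34998579; term = 0.34998579²·(1 − 0.23431472)·76.95/1154 = 0.0062539432.
Suburban: Wₕ = 0.65001421; term = 0.65001421²·(1 − 0.08899093)·248.5/814 = 0.1175088.
Sum = 0.12376274.
SE = √(0.12376274) = 0.3518.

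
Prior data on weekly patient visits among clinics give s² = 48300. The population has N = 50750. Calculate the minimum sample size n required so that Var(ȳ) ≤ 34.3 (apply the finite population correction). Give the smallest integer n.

Without fpc, n₀ = s²/D = 48300/34.3 = 1408.1633.
With fpc, (1 − n/N)·s²/n ≤ D requires n ≥ n₀/(1 + n₀/N) = 1408.1633/(1 + 1408.1633/50750) = 1370.1458.
Rounding up, n = 1371.

1371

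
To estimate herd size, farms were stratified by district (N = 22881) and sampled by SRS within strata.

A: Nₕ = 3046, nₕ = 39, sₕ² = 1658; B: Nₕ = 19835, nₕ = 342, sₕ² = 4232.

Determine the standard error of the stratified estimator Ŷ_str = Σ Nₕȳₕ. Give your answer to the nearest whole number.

71929

Var(Ŷ_str) = Σₕ Nₕ²(1 − fₕ)sₕ²/nₕ.
A: 3046²·(1 − 39/3046)·1658/39 = 3.8938861 × 10^8.
B: 19835²·(1 − 342/19835)·4232/342 = 4.7844326 × 10^9.
Sum = 5.1738212 × 10^9.
SE = √(5.1738212 × 10^9) = 71929.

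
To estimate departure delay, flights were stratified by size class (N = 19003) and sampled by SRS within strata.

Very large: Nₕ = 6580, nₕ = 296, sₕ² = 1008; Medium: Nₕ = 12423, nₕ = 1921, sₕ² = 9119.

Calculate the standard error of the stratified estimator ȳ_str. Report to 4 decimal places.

Var(ȳ_str) = Σₕ Wₕ²(1 − fₕ)sₕ²/nₕ with Wₕ = Nₕ/N, N = 19003.
Very large: Wₕ = 0.34626112; term = 0.34626112²·(1 − 0.04498480)·1008/296 = 0.38992991.
Medium: Wₕ = 0.65373888; term = 0.65373888²·(1 − 0.15463254)·9119/1921 = 1.7150391.
Sum = 2.104969.
SE = √(2.104969) = 1.4509.

1.4509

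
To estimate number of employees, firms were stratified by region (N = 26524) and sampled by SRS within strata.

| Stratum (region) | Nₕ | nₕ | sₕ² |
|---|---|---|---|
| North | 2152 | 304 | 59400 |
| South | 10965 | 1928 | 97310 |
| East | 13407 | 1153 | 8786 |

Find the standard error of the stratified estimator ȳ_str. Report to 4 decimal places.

Var(ȳ_str) = Σₕ Wₕ²(1 − fₕ)sₕ²/nₕ with Wₕ = Nₕ/N, N = 26524.
North: Wₕ = 0.08113407; term = 0.08113407²·(1 − 0.14126394)·59400/304 = 1.1045339.
South: Wₕ = 0.41339919; term = 0.41339919²·(1 − 0.17583219)·97310/1928 = 7.1089478.
East: Wₕ = 0.50546675; term = 0.50546675²·(1 − 0.08599985)·8786/1153 = 1.7794809.
Sum = 9.9929626.
SE = √(9.9929626) = 3.1612.

3.1612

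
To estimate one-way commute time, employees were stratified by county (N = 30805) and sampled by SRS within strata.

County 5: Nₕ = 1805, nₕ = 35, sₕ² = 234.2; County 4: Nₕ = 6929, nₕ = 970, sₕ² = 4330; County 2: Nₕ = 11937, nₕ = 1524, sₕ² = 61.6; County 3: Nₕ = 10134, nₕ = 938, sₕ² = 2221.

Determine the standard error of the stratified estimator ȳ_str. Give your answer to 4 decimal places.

0.6742

Var(ȳ_str) = Σₕ Wₕ²(1 − fₕ)sₕ²/nₕ with Wₕ = Nₕ/N, N = 30805.
County 5: Wₕ = 0.05859438; term = 0.05859438²·(1 − 0.01939058)·234.2/35 = 0.022528221.
County 4: Wₕ = 0.22493102; term = 0.22493102²·(1 − 0.13999134)·4330/970 = 0.19423061.
County 2: Wₕ = 0.38750203; term = 0.38750203²·(1 − 0.12767027)·61.6/1524 = 0.005294493.
County 3: Wₕ = 0.32897257; term = 0.32897257²·(1 − 0.09255970)·2221/938 = 0.23253223.
Sum = 0.45458555.
SE = √(0.45458555) = 0.6742.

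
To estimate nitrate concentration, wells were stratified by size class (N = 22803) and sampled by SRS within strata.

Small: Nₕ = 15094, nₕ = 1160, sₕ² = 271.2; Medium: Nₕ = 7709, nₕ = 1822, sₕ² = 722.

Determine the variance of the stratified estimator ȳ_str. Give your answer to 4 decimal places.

0.1292

Var(ȳ_str) = Σₕ Wₕ²(1 − fₕ)sₕ²/nₕ with Wₕ = Nₕ/N, N = 22803.
Small: Wₕ = 0.66193045; term = 0.66193045²·(1 − 0.07685173)·271.2/1160 = 0.094564444.
Medium: Wₕ = 0.33806955; term = 0.33806955²·(1 − 0.23634713)·722/1822 = 0.034585729.
Sum = 0.12915017.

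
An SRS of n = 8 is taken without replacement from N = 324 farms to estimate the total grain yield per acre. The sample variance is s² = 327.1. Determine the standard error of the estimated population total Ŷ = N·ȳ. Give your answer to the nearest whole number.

Var(Ŷ) = N²·Var(ȳ) = N²·(1 − n/N)·s²/n.
f = 8/324 = 0.02469136; Var(ȳ) = 0.97530864·327.1/8 = 39.877932.
Var(Ŷ) = 324² · 39.877932 = 4.1862258 × 10^6.
SE(Ŷ) = √(4.1862258 × 10^6) = 2046.

2046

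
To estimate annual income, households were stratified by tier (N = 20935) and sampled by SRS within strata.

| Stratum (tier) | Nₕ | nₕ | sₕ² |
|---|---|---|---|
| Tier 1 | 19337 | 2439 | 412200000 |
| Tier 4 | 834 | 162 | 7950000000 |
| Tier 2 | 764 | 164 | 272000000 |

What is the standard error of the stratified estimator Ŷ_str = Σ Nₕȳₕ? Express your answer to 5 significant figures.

Var(Ŷ_str) = Σₕ Nₕ²(1 − fₕ)sₕ²/nₕ.
Tier 1: 19337²·(1 − 2439/19337)·412200000/2439 = 5.5223076 × 10^13.
Tier 4: 834²·(1 − 162/834)·7950000000/162 = 2.7503467 × 10^13.
Tier 2: 764²·(1 − 164/764)·272000000/164 = 7.6027317 × 10^11.
Sum = 8.3486816 × 10^13.
SE = √(8.3486816 × 10^13) = 9.1371 × 10^6.

9.1371 × 10^6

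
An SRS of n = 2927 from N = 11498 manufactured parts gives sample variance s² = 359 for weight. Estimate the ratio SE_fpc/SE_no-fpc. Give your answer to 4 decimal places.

0.8634

f = n/N = 2927/11498 = 0.25456601.
SE_no-fpc = √(s²/n) = 0.3502159; SE_fpc = √((1−f)s²/n) = 0.30237122.
Ratio = √(1−f) = 0.86338519.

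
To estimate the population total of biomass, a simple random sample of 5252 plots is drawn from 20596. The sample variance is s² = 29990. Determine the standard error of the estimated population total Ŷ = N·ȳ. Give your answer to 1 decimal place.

Var(Ŷ) = N²·Var(ȳ) = N²·(1 − n/N)·s²/n.
f = 5252/20596 = 0.25500097; Var(ȳ) = 0.74499903·29990/5252 = 4.2540977.
Var(Ŷ) = 20596² · 4.2540977 = 1.8045679 × 10^9.
SE(Ŷ) = √(1.8045679 × 10^9) = 42480.2.

42480.2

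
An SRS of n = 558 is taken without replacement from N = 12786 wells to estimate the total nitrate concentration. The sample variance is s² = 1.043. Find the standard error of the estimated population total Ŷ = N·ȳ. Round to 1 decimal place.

Var(Ŷ) = N²·Var(ȳ) = N²·(1 − n/N)·s²/n.
f = 558/12786 = 0.04364148; Var(ȳ) = 0.95635852·1.043/558 = 0.001787602.
Var(Ŷ) = 12786² · 0.001787602 = 292240.39.
SE(Ŷ) = √(292240.39) = 540.6.

540.6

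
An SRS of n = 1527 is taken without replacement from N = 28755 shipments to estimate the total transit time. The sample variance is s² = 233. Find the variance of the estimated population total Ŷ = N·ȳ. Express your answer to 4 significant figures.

1.195 × 10^8

Var(Ŷ) = N²·Var(ȳ) = N²·(1 − n/N)·s²/n.
f = 1527/28755 = 0.05310381; Var(ȳ) = 0.94689619·233/1527 = 0.14448383.
Var(Ŷ) = 28755² · 0.14448383 = 1.1946646 × 10^8.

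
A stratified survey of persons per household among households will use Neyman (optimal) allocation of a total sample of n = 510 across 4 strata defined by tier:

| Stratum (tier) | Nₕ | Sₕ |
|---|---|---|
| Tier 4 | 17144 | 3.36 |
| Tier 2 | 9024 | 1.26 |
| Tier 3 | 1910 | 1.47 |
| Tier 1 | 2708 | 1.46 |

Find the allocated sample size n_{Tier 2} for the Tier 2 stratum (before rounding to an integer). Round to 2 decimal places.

76.57

Neyman allocation: nₕ = n·NₕSₕ / Σⱼ NⱼSⱼ.
Σ NⱼSⱼ = 17144·3.36 + 9024·1.26 + 1910·1.47 + 2708·1.46 = 75735.46.
n_{Tier 2} = 510·9024·1.26 / 75735.46 = 76.57.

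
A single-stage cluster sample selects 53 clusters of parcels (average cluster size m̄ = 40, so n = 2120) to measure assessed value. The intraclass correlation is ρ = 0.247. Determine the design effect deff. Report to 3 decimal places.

deff = 1 + (40 − 1)·0.247 = 1 + 9.633 = 10.633.

10.633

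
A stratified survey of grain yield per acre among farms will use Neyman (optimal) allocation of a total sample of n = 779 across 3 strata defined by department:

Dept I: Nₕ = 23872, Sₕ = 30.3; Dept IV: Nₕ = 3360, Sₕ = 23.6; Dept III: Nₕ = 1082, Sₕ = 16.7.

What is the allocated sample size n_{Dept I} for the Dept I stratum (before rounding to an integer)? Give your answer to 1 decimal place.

686.6

Neyman allocation: nₕ = n·NₕSₕ / Σⱼ NⱼSⱼ.
Σ NⱼSⱼ = 23872·30.3 + 3360·23.6 + 1082·16.7 = 820687.
n_{Dept I} = 779·23872·30.3 / 820687 = 686.6.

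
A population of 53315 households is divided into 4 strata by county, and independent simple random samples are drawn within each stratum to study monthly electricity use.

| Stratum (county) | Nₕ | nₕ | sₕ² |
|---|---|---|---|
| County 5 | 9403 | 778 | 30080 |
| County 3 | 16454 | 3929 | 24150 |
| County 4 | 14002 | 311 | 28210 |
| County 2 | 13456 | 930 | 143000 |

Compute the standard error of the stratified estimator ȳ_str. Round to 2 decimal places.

Var(ȳ_str) = Σₕ Wₕ²(1 − fₕ)sₕ²/nₕ with Wₕ = Nₕ/N, N = 53315.
County 5: Wₕ = 0.17636688; term = 0.17636688²·(1 − 0.08273955)·30080/778 = 1.1031256.
County 3: Wₕ = 0.30861859; term = 0.30861859²·(1 − 0.23878692)·24150/3929 = 0.44564138.
County 4: Wₕ = 0.26262778; term = 0.26262778²·(1 − 0.02221111)·28210/311 = 6.1174315.
County 2: Wₕ = 0.25238676; term = 0.25238676²·(1 − 0.06911415)·143000/930 = 9.1176443.
Sum = 16.783843.
SE = √(16.783843) = 4.10.

4.10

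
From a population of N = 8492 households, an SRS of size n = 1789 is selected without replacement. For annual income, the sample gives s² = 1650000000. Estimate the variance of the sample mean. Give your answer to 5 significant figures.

Under SRS without replacement, Var(ȳ) = (1 − f)·s²/n with f = n/N = 1789/8492 = 0.21066886.
Var(ȳ) = (1 − 0.21066886)·1650000000/1789 = 0.78933114·922302.96 = 728002.44.

728000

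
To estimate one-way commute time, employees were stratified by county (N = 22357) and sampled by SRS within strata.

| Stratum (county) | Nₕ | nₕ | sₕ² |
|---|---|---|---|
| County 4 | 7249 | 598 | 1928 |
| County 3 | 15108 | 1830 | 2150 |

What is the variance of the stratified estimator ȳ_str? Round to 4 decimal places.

0.7825

Var(ȳ_str) = Σₕ Wₕ²(1 − fₕ)sₕ²/nₕ with Wₕ = Nₕ/N, N = 22357.
County 4: Wₕ = 0.32423849; term = 0.32423849²·(1 − 0.08249414)·1928/598 = 0.31098815.
County 3: Wₕ = 0.67576151; term = 0.67576151²·(1 − 0.12112788)·2150/1830 = 0.47151982.
Sum = 0.78250797.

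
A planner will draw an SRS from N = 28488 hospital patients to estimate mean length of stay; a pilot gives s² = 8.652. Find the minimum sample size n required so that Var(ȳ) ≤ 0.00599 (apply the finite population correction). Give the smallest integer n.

1375

Without fpc, n₀ = s²/D = 8.652/0.00599 = 1444.4073.
With fpc, (1 − n/N)·s²/n ≤ D requires n ≥ n₀/(1 + n₀/N) = 1444.4073/(1 + 1444.4073/28488) = 1374.7065.
Rounding up, n = 1375.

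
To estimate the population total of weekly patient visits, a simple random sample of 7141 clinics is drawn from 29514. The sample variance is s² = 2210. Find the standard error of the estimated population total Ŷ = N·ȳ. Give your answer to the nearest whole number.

14295

Var(Ŷ) = N²·Var(ȳ) = N²·(1 − n/N)·s²/n.
f = 7141/29514 = 0.24195297; Var(ȳ) = 0.75804703·2210/7141 = 0.23460075.
Var(Ŷ) = 29514² · 0.23460075 = 2.0435513 × 10^8.
SE(Ŷ) = √(2.0435513 × 10^8) = 14295.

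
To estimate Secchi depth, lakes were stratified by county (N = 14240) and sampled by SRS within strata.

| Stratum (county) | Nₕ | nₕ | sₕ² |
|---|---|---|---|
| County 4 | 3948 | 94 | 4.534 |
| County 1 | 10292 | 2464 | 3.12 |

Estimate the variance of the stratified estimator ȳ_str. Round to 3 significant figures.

Var(ȳ_str) = Σₕ Wₕ²(1 − fₕ)sₕ²/nₕ with Wₕ = Nₕ/N, N = 14240.
County 4: Wₕ = 0.27724719; term = 0.27724719²·(1 − 0.02380952)·4.534/94 = 0.003619283.
County 1: Wₕ = 0.72275281; term = 0.72275281²·(1 − 0.23940925)·3.12/2464 = 5.0308863 × 10^-4.
Sum = 0.0041223716.

0.00412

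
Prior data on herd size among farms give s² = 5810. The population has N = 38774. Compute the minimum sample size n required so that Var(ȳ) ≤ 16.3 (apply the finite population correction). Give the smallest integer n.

Without fpc, n₀ = s²/D = 5810/16.3 = 356.4417.
With fpc, (1 − n/N)·s²/n ≤ D requires n ≥ n₀/(1 + n₀/N) = 356.4417/(1 + 356.4417/38774) = 353.1948.
Rounding up, n = 354.

354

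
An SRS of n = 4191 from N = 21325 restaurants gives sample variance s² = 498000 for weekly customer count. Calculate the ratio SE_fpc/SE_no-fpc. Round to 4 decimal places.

f = n/N = 4191/21325 = 0.19652989.
SE_no-fpc = √(s²/n) = 10.900736; SE_fpc = √((1−f)s²/n) = 9.771038.
Ratio = √(1−f) = 0.89636494.

0.8964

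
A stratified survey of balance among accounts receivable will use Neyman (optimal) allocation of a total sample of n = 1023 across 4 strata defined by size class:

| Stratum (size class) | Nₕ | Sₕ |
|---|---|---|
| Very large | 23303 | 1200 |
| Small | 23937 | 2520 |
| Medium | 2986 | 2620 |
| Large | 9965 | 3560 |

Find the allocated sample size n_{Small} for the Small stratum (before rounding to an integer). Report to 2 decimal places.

Neyman allocation: nₕ = n·NₕSₕ / Σⱼ NⱼSⱼ.
Σ NⱼSⱼ = 23303·1200 + 23937·2520 + 2986·2620 + 9965·3560 = 1.3158356 × 10^8.
n_{Small} = 1023·23937·2520 / (1.3158356 × 10^8) = 468.97.

468.97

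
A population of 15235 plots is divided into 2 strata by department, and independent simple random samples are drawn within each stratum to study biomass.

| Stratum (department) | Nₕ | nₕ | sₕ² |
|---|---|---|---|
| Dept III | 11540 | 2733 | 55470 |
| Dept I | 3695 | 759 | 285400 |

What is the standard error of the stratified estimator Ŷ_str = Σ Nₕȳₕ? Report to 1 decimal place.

78371.2

Var(Ŷ_str) = Σₕ Nₕ²(1 − fₕ)sₕ²/nₕ.
Dept III: 11540²·(1 − 2733/11540)·55470/2733 = 2.0627773 × 10^9.
Dept I: 3695²·(1 − 759/3695)·285400/759 = 4.0792722 × 10^9.
Sum = 6.1420495 × 10^9.
SE = √(6.1420495 × 10^9) = 78371.2.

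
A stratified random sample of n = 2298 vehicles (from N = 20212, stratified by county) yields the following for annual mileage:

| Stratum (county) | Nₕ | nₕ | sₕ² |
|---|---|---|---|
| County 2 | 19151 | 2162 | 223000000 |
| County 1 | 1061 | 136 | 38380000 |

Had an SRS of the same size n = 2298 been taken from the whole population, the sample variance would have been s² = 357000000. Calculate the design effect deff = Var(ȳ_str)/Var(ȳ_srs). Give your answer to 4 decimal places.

0.6015

Var(ȳ_str) = Σ Wₕ²(1−fₕ)sₕ²/nₕ with Wₕ = Nₕ/20212:
  County 2: (19151/20212)²·(1−2162/19151)·223000000/2162 = 82146.652
  County 1: (1061/20212)²·(1−136/1061)·38380000/136 = 677.96083
  → Var(ȳ_str) = 82824.613.
Var(ȳ_srs) = (1 − 2298/20212)·357000000/2298 = 137689.71.
deff = 82824.613 / 137689.71 = 0.6015.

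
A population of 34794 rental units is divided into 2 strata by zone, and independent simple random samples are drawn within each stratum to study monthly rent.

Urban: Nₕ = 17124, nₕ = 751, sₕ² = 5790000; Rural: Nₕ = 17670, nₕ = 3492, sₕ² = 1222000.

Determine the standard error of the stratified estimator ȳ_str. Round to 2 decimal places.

43.10

Var(ȳ_str) = Σₕ Wₕ²(1 − fₕ)sₕ²/nₕ with Wₕ = Nₕ/N, N = 34794.
Urban: Wₕ = 0.49215382; term = 0.49215382²·(1 − 0.04385658)·5790000/751 = 1785.5145.
Rural: Wₕ = 0.50784618; term = 0.50784618²·(1 − 0.19762309)·1222000/3492 = 72.416874.
Sum = 1857.9314.
SE = √(1857.9314) = 43.10.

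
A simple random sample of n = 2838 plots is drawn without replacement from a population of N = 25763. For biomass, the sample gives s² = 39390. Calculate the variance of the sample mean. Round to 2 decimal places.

Under SRS without replacement, Var(ȳ) = (1 − f)·s²/n with f = n/N = 2838/25763 = 0.11015798.
Var(ȳ) = (1 − 0.11015798)·39390/2838 = 0.88984202·13.879493 = 12.350556.

12.35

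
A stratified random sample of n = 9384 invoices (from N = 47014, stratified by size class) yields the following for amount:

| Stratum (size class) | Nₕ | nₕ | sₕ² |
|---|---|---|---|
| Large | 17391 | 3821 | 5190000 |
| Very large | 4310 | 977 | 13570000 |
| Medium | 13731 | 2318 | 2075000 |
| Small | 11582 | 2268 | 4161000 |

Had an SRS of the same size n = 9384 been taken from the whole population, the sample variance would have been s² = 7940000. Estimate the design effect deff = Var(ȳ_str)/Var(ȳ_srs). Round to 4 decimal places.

0.5734

Var(ȳ_str) = Σ Wₕ²(1−fₕ)sₕ²/nₕ with Wₕ = Nₕ/47014:
  Large: (17391/47014)²·(1−3821/17391)·5190000/3821 = 145.02415
  Very large: (4310/47014)²·(1−977/4310)·13570000/977 = 90.270004
  Medium: (13731/47014)²·(1−2318/13731)·2075000/2318 = 63.467625
  Small: (11582/47014)²·(1−2268/11582)·4161000/2268 = 89.540611
  → Var(ȳ_str) = 388.30239.
Var(ȳ_srs) = (1 − 9384/47014)·7940000/9384 = 677.23519.
deff = 388.30239 / 677.23519 = 0.5734.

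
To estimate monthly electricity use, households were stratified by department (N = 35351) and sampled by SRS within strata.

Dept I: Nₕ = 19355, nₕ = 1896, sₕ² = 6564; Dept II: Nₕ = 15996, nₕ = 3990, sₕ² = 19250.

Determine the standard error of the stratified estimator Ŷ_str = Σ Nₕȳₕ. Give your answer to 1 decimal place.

Var(Ŷ_str) = Σₕ Nₕ²(1 − fₕ)sₕ²/nₕ.
Dept I: 19355²·(1 − 1896/19355)·6564/1896 = 1.1698839 × 10^9.
Dept II: 15996²·(1 − 3990/15996)·19250/3990 = 9.2654725 × 10^8.
Sum = 2.0964312 × 10^9.
SE = √(2.0964312 × 10^9) = 45786.8.

45786.8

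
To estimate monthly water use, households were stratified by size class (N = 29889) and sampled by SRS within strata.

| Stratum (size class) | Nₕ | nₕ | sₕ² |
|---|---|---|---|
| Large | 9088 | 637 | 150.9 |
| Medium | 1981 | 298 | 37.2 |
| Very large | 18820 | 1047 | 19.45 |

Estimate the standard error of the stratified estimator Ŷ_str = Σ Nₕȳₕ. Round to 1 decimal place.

4982.4

Var(Ŷ_str) = Σₕ Nₕ²(1 − fₕ)sₕ²/nₕ.
Large: 9088²·(1 − 637/9088)·150.9/637 = 1.8193918 × 10^7.
Medium: 1981²·(1 − 298/1981)·37.2/298 = 416193.48.
Very large: 18820²·(1 − 1047/18820)·19.45/1047 = 6.213743 × 10^6.
Sum = 2.4823854 × 10^7.
SE = √(2.4823854 × 10^7) = 4982.4.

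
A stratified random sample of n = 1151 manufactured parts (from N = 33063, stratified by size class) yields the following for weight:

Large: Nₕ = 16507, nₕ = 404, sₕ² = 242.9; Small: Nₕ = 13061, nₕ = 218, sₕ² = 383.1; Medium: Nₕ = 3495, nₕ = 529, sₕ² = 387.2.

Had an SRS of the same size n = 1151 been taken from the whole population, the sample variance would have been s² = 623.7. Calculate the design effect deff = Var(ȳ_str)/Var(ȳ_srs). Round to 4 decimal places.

Var(ȳ_str) = Σ Wₕ²(1−fₕ)sₕ²/nₕ with Wₕ = Nₕ/33063:
  Large: (16507/33063)²·(1−404/16507)·242.9/404 = 0.14619637
  Small: (13061/33063)²·(1−218/13061)·383.1/218 = 0.26965846
  Medium: (3495/33063)²·(1−529/3495)·387.2/529 = 0.0069408633
  → Var(ȳ_str) = 0.42279569.
Var(ȳ_srs) = (1 − 1151/33063)·623.7/1151 = 0.52301264.
deff = 0.42279569 / 0.52301264 = 0.8084.

0.8084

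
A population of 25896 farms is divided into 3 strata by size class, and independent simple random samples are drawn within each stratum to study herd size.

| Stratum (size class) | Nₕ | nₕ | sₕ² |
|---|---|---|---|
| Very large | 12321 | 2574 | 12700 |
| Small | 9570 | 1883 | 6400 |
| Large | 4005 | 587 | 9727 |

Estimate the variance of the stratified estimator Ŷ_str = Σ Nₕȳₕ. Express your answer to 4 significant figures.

1.069 × 10^9

Var(Ŷ_str) = Σₕ Nₕ²(1 − fₕ)sₕ²/nₕ.
Very large: 12321²·(1 − 2574/12321)·12700/2574 = 5.925324 × 10^8.
Small: 9570²·(1 − 1883/9570)·6400/1883 = 2.5003366 × 10^8.
Large: 4005²·(1 − 587/4005)·9727/587 = 2.2683778 × 10^8.
Sum = 1.0694038 × 10^9.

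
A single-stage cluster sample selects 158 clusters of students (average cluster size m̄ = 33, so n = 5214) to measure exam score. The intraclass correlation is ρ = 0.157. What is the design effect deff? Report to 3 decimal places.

deff = 1 + (33 − 1)·0.157 = 1 + 5.024 = 6.024.

6.024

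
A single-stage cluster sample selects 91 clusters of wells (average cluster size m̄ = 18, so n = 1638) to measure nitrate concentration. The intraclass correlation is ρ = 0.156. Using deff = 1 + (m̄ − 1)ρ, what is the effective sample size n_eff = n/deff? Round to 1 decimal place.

deff = 1 + (18 − 1)·0.156 = 1 + 2.652 = 3.652.
n_eff = 1638 / 3.652 = 448.5.

448.5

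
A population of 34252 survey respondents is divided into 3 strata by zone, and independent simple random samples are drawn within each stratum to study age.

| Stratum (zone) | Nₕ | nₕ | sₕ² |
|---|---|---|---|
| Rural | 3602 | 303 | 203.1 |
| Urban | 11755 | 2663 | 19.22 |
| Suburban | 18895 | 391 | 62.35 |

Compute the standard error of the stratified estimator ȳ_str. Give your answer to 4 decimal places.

0.2345

Var(ȳ_str) = Σₕ Wₕ²(1 − fₕ)sₕ²/nₕ with Wₕ = Nₕ/N, N = 34252.
Rural: Wₕ = 0.10516174; term = 0.10516174²·(1 − 0.08411993)·203.1/303 = 0.0067892445.
Urban: Wₕ = 0.34319164; term = 0.34319164²·(1 − 0.22654190)·19.22/2663 = 6.5749493 × 10^-4.
Suburban: Wₕ = 0.55164662; term = 0.55164662²·(1 − 0.02069331)·62.35/391 = 0.047522617.
Sum = 0.054969356.
SE = √(0.054969356) = 0.2345.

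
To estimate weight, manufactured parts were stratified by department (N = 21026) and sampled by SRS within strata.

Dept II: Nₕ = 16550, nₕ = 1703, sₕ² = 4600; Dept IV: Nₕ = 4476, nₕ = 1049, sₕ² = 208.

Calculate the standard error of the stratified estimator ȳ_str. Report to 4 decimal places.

1.2281

Var(ȳ_str) = Σₕ Wₕ²(1 − fₕ)sₕ²/nₕ with Wₕ = Nₕ/N, N = 21026.
Dept II: Wₕ = 0.78712071; term = 0.78712071²·(1 − 0.10290030)·4600/1703 = 1.5012968.
Dept IV: Wₕ = 0.21287929; term = 0.21287929²·(1 − 0.23436104)·208/1049 = 0.0068798459.
Sum = 1.5081766.
SE = √(1.5081766) = 1.2281.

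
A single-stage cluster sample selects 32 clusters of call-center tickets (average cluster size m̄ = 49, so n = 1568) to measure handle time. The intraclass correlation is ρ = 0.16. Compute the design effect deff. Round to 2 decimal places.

8.68

deff = 1 + (49 − 1)·0.16 = 1 + 7.68 = 8.68.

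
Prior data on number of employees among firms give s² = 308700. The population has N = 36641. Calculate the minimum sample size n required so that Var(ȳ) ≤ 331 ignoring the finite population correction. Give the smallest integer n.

933

Without fpc, n₀ = s²/D = 308700/331 = 932.6284.
Rounding up, n = 933.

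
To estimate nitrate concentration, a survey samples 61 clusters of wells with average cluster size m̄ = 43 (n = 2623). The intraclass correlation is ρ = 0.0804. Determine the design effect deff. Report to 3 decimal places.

4.377

deff = 1 + (43 − 1)·0.0804 = 1 + 3.3768 = 4.3768.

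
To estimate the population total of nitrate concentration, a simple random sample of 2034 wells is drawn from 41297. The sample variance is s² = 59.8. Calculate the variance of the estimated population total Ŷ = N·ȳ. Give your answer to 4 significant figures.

4.767 × 10^7

Var(Ŷ) = N²·Var(ȳ) = N²·(1 − n/N)·s²/n.
f = 2034/41297 = 0.04925297; Var(ȳ) = 0.95074703·59.8/2034 = 0.02795215.
Var(Ŷ) = 41297² · 0.02795215 = 4.7670776 × 10^7.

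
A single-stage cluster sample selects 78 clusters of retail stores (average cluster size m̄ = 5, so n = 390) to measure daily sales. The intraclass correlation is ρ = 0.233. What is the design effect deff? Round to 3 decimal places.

1.932

deff = 1 + (5 − 1)·0.233 = 1 + 0.932 = 1.932.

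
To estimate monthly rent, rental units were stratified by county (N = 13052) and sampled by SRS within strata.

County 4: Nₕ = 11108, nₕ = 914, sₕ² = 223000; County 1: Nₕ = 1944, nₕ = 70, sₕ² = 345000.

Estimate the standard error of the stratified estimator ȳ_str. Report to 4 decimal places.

16.3577

Var(ȳ_str) = Σₕ Wₕ²(1 − fₕ)sₕ²/nₕ with Wₕ = Nₕ/N, N = 13052.
County 4: Wₕ = 0.85105731; term = 0.85105731²·(1 − 0.08228304)·223000/914 = 162.17542.
County 1: Wₕ = 0.14894269; term = 0.14894269²·(1 − 0.03600823)·345000/70 = 105.3981.
Sum = 267.57352.
SE = √(267.57352) = 16.3577.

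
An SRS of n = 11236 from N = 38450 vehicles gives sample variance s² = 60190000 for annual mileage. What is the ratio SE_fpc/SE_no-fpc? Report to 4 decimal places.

0.8413

f = n/N = 11236/38450 = 0.29222367.
SE_no-fpc = √(s²/n) = 73.190768; SE_fpc = √((1−f)s²/n) = 61.574986.
Ratio = √(1−f) = 0.84129444.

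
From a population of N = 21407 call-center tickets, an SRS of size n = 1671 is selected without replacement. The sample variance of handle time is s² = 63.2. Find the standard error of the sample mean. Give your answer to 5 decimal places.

0.18673

Under SRS without replacement, Var(ȳ) = (1 − f)·s²/n with f = n/N = 1671/21407 = 0.07805858.
Var(ȳ) = (1 − 0.07805858)·63.2/1671 = 0.92194142·0.037821664 = 0.034869358.
SE(ȳ) = √(0.034869358) = 0.18673.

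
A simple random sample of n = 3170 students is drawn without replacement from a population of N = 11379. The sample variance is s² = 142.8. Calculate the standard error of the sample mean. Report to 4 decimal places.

Under SRS without replacement, Var(ȳ) = (1 − f)·s²/n with f = n/N = 3170/11379 = 0.27858336.
Var(ȳ) = (1 − 0.27858336)·142.8/3170 = 0.72141664·0.045047319 = 0.032497885.
SE(ȳ) = √(0.032497885) = 0.1803.

0.1803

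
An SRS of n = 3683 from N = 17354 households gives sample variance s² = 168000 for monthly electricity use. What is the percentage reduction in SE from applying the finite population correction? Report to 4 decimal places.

f = n/N = 3683/17354 = 0.21222773.
SE_no-fpc = √(s²/n) = 6.7538869; SE_fpc = √((1−f)s²/n) = 5.994516.
Ratio = √(1−f) = 0.88756536. Reduction = 100·(1 − 0.88756536) = 11.2435%.

11.2435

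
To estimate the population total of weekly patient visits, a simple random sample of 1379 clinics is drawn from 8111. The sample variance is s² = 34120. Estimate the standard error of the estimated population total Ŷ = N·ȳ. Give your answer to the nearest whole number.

Var(Ŷ) = N²·Var(ȳ) = N²·(1 − n/N)·s²/n.
f = 1379/8111 = 0.17001603; Var(ȳ) = 0.82998397·34120/1379 = 20.535934.
Var(Ŷ) = 8111² · 20.535934 = 1.3510246 × 10^9.
SE(Ŷ) = √(1.3510246 × 10^9) = 36756.

36756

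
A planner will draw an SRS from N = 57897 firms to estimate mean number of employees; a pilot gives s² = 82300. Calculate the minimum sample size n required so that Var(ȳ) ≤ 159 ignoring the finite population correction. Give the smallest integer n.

Without fpc, n₀ = s²/D = 82300/159 = 517.6101.
Rounding up, n = 518.

518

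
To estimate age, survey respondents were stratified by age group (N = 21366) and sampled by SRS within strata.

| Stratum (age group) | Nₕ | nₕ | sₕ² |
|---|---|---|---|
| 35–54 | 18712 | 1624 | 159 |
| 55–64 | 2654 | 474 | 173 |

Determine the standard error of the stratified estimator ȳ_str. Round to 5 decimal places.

Var(ȳ_str) = Σₕ Wₕ²(1 − fₕ)sₕ²/nₕ with Wₕ = Nₕ/N, N = 21366.
35–54: Wₕ = 0.87578396; term = 0.87578396²·(1 − 0.08678923)·159/1624 = 0.068576623.
55–64: Wₕ = 0.12421604; term = 0.12421604²·(1 − 0.17859834)·173/474 = 0.0046257134.
Sum = 0.073202336.
SE = √(0.073202336) = 0.27056.

0.27056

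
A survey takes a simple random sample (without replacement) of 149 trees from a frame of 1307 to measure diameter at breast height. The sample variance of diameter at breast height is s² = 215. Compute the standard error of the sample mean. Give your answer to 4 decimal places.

1.1307

Under SRS without replacement, Var(ȳ) = (1 − f)·s²/n with f = n/N = 149/1307 = 0.11400153.
Var(ȳ) = (1 − 0.11400153)·215/149 = 0.88599847·1.442953 = 1.2784542.
SE(ȳ) = √(1.2784542) = 1.1307.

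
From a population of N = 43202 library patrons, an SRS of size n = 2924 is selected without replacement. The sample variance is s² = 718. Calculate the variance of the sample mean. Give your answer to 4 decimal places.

Under SRS without replacement, Var(ȳ) = (1 − f)·s²/n with f = n/N = 2924/43202 = 0.06768205.
Var(ȳ) = (1 − 0.06768205)·718/2924 = 0.93231795·0.24555404 = 0.22893443.

0.2289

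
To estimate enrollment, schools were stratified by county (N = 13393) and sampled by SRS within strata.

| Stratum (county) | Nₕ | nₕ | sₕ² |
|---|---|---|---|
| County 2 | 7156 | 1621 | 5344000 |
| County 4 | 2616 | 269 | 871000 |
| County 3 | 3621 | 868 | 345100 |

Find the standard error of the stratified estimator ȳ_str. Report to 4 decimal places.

29.3411

Var(ȳ_str) = Σₕ Wₕ²(1 − fₕ)sₕ²/nₕ with Wₕ = Nₕ/N, N = 13393.
County 2: Wₕ = 0.53430897; term = 0.53430897²·(1 − 0.22652320)·5344000/1621 = 727.97364.
County 4: Wₕ = 0.19532592; term = 0.19532592²·(1 − 0.10282875)·871000/269 = 110.83093.
County 3: Wₕ = 0.27036512; term = 0.27036512²·(1 − 0.23971279)·345100/868 = 22.09552.
Sum = 860.90009.
SE = √(860.90009) = 29.3411.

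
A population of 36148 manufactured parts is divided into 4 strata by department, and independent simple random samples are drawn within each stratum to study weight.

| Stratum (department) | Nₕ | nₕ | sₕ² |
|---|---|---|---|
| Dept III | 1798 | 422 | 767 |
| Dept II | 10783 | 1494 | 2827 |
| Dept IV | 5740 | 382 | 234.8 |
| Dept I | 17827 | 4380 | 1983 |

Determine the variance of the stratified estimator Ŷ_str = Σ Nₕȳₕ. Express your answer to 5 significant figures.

3.2146 × 10^8

Var(Ŷ_str) = Σₕ Nₕ²(1 − fₕ)sₕ²/nₕ.
Dept III: 1798²·(1 − 422/1798)·767/422 = 4.4966702 × 10^6.
Dept II: 10783²·(1 − 1494/10783)·2827/1494 = 1.8953254 × 10^8.
Dept IV: 5740²·(1 − 382/5740)·234.8/382 = 1.8903809 × 10^7.
Dept I: 17827²·(1 − 4380/17827)·1983/4380 = 1.0853062 × 10^8.
Sum = 3.2146364 × 10^8.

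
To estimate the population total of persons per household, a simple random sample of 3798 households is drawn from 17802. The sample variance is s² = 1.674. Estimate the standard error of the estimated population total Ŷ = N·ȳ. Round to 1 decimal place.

331.5

Var(Ŷ) = N²·Var(ȳ) = N²·(1 − n/N)·s²/n.
f = 3798/17802 = 0.21334681; Var(ȳ) = 0.78665319·1.674/3798 = 3.4672392 × 10^-4.
Var(Ŷ) = 17802² · (3.4672392 × 10^-4) = 109880.69.
SE(Ŷ) = √(109880.69) = 331.5.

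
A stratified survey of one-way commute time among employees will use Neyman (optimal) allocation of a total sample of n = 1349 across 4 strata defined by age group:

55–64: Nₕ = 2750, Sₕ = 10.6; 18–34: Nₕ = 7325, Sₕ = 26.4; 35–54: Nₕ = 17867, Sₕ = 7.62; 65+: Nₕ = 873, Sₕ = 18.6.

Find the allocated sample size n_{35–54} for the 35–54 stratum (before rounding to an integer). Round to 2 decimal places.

489.88

Neyman allocation: nₕ = n·NₕSₕ / Σⱼ NⱼSⱼ.
Σ NⱼSⱼ = 2750·10.6 + 7325·26.4 + 17867·7.62 + 873·18.6 = 374914.34.
n_{35–54} = 1349·17867·7.62 / 374914.34 = 489.88.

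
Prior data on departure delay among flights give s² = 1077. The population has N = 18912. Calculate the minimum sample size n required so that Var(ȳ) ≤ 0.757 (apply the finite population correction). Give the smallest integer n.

1324

Without fpc, n₀ = s²/D = 1077/0.757 = 1422.7213.
With fpc, (1 − n/N)·s²/n ≤ D requires n ≥ n₀/(1 + n₀/N) = 1422.7213/(1 + 1422.7213/18912) = 1323.1804.
Rounding up, n = 1324.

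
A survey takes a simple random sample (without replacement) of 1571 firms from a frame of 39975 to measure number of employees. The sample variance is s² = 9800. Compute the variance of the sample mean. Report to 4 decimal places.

Under SRS without replacement, Var(ȳ) = (1 − f)·s²/n with f = n/N = 1571/39975 = 0.03929956.
Var(ȳ) = (1 − 0.03929956)·9800/1571 = 0.96070044·6.2380649 = 5.9929117.

5.9929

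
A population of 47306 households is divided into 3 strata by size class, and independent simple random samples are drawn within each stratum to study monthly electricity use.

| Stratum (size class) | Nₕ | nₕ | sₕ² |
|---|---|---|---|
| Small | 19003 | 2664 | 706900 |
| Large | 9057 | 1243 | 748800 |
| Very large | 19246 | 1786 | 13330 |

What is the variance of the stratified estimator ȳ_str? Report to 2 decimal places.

56.99

Var(ȳ_str) = Σₕ Wₕ²(1 − fₕ)sₕ²/nₕ with Wₕ = Nₕ/N, N = 47306.
Small: Wₕ = 0.40170380; term = 0.40170380²·(1 − 0.14018839)·706900/2664 = 36.816199.
Large: Wₕ = 0.19145563; term = 0.19145563²·(1 − 0.13724191)·748800/1243 = 19.051099.
Very large: Wₕ = 0.40684057; term = 0.40684057²·(1 − 0.09279850)·13330/1786 = 1.1207299.
Sum = 56.988028.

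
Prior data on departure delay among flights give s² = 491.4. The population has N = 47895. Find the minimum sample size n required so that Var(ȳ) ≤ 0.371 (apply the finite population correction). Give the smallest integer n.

1289

Without fpc, n₀ = s²/D = 491.4/0.371 = 1324.5283.
With fpc, (1 − n/N)·s²/n ≤ D requires n ≥ n₀/(1 + n₀/N) = 1324.5283/(1 + 1324.5283/47895) = 1288.8844.
Rounding up, n = 1289.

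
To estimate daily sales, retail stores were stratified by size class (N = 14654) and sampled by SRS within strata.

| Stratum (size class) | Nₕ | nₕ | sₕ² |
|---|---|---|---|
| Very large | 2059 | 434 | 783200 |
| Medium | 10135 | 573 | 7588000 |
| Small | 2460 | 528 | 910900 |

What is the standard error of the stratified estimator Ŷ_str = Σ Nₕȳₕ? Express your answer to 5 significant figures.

1.1391 × 10^6

Var(Ŷ_str) = Σₕ Nₕ²(1 − fₕ)sₕ²/nₕ.
Very large: 2059²·(1 − 434/2059)·783200/434 = 6.0379938 × 10^9.
Medium: 10135²·(1 − 573/10135)·7588000/573 = 1.2833502 × 10^12.
Small: 2460²·(1 − 528/2460)·910900/528 = 8.1993421 × 10^9.
Sum = 1.2975875 × 10^12.
SE = √(1.2975875 × 10^12) = 1.1391 × 10^6.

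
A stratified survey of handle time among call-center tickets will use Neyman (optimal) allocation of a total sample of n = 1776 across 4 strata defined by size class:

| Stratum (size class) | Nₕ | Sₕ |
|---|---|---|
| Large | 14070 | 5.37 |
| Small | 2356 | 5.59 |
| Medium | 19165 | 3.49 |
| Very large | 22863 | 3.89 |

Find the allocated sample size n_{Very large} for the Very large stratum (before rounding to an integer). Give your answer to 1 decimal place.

645.9

Neyman allocation: nₕ = n·NₕSₕ / Σⱼ NⱼSⱼ.
Σ NⱼSⱼ = 14070·5.37 + 2356·5.59 + 19165·3.49 + 22863·3.89 = 244548.86.
n_{Very large} = 1776·22863·3.89 / 244548.86 = 645.9.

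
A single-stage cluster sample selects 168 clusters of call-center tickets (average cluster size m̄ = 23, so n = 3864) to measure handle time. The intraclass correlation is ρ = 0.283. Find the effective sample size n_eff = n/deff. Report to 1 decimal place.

deff = 1 + (23 − 1)·0.283 = 1 + 6.226 = 7.226.
n_eff = 3864 / 7.226 = 534.7.

534.7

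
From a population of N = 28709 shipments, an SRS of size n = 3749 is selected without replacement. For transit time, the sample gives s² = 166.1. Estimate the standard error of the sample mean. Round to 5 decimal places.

Under SRS without replacement, Var(ȳ) = (1 − f)·s²/n with f = n/N = 3749/28709 = 0.13058623.
Var(ȳ) = (1 − 0.13058623)·166.1/3749 = 0.86941377·0.044305148 = 0.038519506.
SE(ȳ) = √(0.038519506) = 0.19626.

0.19626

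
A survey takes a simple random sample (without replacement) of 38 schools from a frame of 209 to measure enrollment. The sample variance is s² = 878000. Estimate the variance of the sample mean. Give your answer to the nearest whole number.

Under SRS without replacement, Var(ȳ) = (1 − f)·s²/n with f = n/N = 38/209 = 0.18181818.
Var(ȳ) = (1 − 0.18181818)·878000/38 = 0.81818182·23105.263 = 18904.306.

18904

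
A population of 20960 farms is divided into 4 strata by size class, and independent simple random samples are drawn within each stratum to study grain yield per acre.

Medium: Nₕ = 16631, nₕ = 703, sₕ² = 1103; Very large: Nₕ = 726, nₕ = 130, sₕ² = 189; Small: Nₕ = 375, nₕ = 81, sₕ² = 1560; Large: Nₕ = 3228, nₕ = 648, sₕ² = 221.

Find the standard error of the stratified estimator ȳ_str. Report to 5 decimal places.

Var(ȳ_str) = Σₕ Wₕ²(1 − fₕ)sₕ²/nₕ with Wₕ = Nₕ/N, N = 20960.
Medium: Wₕ = 0.79346374; term = 0.79346374²·(1 − 0.04227046)·1103/703 = 0.94605686.
Very large: Wₕ = 0.03463740; term = 0.03463740²·(1 − 0.17906336)·189/130 = 0.0014319201.
Small: Wₕ = 0.01789122; term = 0.01789122²·(1 − 0.21600000)·1560/81 = 0.0048332095.
Large: Wₕ = 0.15400763; term = 0.15400763²·(1 − 0.20074349)·221/648 = 0.006465289.
Sum = 0.95878728.
SE = √(0.95878728) = 0.97918.

0.97918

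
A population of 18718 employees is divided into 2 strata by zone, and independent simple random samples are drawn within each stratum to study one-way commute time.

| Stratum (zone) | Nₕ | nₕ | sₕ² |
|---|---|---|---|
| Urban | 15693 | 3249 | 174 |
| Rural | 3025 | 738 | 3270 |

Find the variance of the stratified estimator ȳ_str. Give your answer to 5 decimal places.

Var(ȳ_str) = Σₕ Wₕ²(1 − fₕ)sₕ²/nₕ with Wₕ = Nₕ/N, N = 18718.
Urban: Wₕ = 0.83839085; term = 0.83839085²·(1 − 0.20703498)·174/3249 = 0.029850158.
Rural: Wₕ = 0.16160915; term = 0.16160915²·(1 − 0.24396694)·3270/738 = 0.087491135.
Sum = 0.11734129.

0.11734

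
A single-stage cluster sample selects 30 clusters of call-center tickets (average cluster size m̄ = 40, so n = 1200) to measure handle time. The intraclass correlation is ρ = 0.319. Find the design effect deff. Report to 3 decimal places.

deff = 1 + (40 − 1)·0.319 = 1 + 12.441 = 13.441.

13.441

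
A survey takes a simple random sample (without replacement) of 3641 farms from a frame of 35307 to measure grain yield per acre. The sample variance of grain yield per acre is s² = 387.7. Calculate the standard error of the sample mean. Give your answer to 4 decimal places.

0.3090

Under SRS without replacement, Var(ȳ) = (1 − f)·s²/n with f = n/N = 3641/35307 = 0.10312403.
Var(ȳ) = (1 − 0.10312403)·387.7/3641 = 0.89687597·0.10648174 = 0.09550091.
SE(ȳ) = √(0.09550091) = 0.3090.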